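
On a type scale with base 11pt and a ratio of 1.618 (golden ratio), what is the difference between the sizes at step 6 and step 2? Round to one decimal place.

Step 2: 11.0 × 1.618² = 28.797pt
Step 6: 11.0 × 1.618⁶ = 197.362pt
Difference: 197.362 − 28.797 = 168.565pt

168.6pt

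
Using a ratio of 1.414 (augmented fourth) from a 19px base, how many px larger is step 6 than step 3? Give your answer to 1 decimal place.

Step 3: 19.0 × 1.414³ = 53.716px
Step 6: 19.0 × 1.414⁶ = 151.862px
Difference: 151.862 − 53.716 = 98.146px

98.1px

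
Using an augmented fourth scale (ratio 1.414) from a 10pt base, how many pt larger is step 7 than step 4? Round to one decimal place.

Step 4: 10.0 × 1.414⁴ = 39.976pt
Step 7: 10.0 × 1.414⁷ = 113.018pt
Difference: 113.018 − 39.976 = 73.042pt

73.0pt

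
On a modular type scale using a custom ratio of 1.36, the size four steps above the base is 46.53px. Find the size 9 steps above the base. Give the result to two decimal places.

216.48px

46.53 × 1.36⁵ = 46.53 × 4.65259 ≈ 216.485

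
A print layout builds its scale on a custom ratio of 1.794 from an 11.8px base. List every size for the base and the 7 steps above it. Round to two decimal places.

Step 0: 11.8px
Step 1: 11.8 × 1.794 = 21.17
Step 2: 11.8 × 1.794² = 37.98
Step 3: 11.8 × 1.794³ = 68.13
Step 4: 11.8 × 1.794⁴ = 122.23
Step 5: 11.8 × 1.794⁵ = 219.28
Step 6: 11.8 × 1.794⁶ = 393.38
Step 7: 11.8 × 1.794⁷ = 705.73

11.80px, 21.17px, 37.98px, 68.13px, 122.23px, 219.28px, 393.38px, 705.73px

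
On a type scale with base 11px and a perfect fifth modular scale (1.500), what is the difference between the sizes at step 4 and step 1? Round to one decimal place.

Step 1: 11.0 × 1.500 = 16.500px
Step 4: 11.0 × 1.500⁴ = 55.688px
Difference: 55.688 − 16.500 = 39.188px

39.2px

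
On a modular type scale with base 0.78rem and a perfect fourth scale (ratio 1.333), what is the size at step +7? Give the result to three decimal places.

5.833rem

Every step multiplies by the scale ratio.
0.78 × 1.333⁷ = 0.78 × 7.47844 ≈ 5.833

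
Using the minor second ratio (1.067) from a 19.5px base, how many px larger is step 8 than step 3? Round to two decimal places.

Step 3: 19.5 × 1.067³ = 23.6880px
Step 8: 19.5 × 1.067⁸ = 32.7605px
Difference: 32.7605 − 23.6880 = 9.0725px

9.07px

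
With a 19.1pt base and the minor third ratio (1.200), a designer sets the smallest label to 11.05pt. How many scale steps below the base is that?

1.200ⁿ = 19.1 / 11.05 = 1.7285
n = ln(1.7285) / ln(1.200) = 0.5473 / 0.1823 ≈ 3.00

3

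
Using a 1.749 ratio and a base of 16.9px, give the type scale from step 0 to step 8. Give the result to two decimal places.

16.90px, 29.56px, 51.70px, 90.42px, 158.14px, 276.59px, 483.76px, 846.09px, 1479.81px

Step 0: 16.9px
Step 1: 16.9 × 1.749 = 29.56
Step 2: 16.9 × 1.749² = 51.70
Step 3: 16.9 × 1.749³ = 90.42
Step 4: 16.9 × 1.749⁴ = 158.14
Step 5: 16.9 × 1.749⁵ = 276.59
Step 6: 16.9 × 1.749⁶ = 483.76
Step 7: 16.9 × 1.749⁷ = 846.09
Step 8: 16.9 × 1.749⁸ = 1479.81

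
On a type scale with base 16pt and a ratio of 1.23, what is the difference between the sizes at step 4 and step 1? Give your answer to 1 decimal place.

Step 1: 16.0 × 1.23 = 19.680pt
Step 4: 16.0 × 1.23⁴ = 36.622pt
Difference: 36.622 − 19.680 = 16.942pt

16.9pt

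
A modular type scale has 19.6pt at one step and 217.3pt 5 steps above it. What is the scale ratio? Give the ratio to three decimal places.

1.618

The ratio satisfies 19.6 × r⁵ = 217.3, so r = (217.3 / 19.6)^(1/5).
r = 11.0867^(1/5) ≈ 1.6179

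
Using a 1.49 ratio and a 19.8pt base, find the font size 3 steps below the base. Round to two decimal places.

5.99pt

A modular type scale is a geometric sequence: sizeₙ = base × rⁿ.
19.8 ÷ 1.49³ = 19.8 ÷ 3.30795 ≈ 5.99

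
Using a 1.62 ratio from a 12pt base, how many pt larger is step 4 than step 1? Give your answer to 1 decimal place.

63.2pt

Step 1: 12.0 × 1.62 = 19.440pt
Step 4: 12.0 × 1.62⁴ = 82.650pt
Difference: 82.650 − 19.440 = 63.210pt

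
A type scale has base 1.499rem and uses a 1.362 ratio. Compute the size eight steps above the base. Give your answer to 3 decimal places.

17.751rem

1.499 × 1.362⁸ = 1.499 × 11.84178 ≈ 17.751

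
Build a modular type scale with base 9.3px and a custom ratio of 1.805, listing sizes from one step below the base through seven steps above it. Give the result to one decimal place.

5.2px, 9.3px, 16.8px, 30.3px, 54.7px, 98.7px, 178.2px, 321.6px, 580.5px

Step -1: 9.3 ÷ 1.805 = 5.2
Step 0: 9.3px
Step 1: 9.3 × 1.805 = 16.8
Step 2: 9.3 × 1.805² = 30.3
Step 3: 9.3 × 1.805³ = 54.7
Step 4: 9.3 × 1.805⁴ = 98.7
Step 5: 9.3 × 1.805⁵ = 178.2
Step 6: 9.3 × 1.805⁶ = 321.6
Step 7: 9.3 × 1.805⁷ = 580.5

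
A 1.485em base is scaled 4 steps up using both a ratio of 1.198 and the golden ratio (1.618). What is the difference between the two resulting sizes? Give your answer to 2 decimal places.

7.12em

At 1.198: 1.485 × 1.198⁴ = 3.0588em
Golden ratio: 1.485 × 1.618⁴ = 10.1775em
Difference: 10.1775 − 3.0588 = 7.1187em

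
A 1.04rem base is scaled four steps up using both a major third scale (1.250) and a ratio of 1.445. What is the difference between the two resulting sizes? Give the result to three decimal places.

1.995rem

Major third: 1.04 × 1.250⁴ = 2.53906rem
At 1.445: 1.04 × 1.445⁴ = 4.53424rem
Difference: 4.53424 − 2.53906 = 1.99518rem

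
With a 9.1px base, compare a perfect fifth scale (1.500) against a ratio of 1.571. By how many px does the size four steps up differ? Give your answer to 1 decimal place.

Perfect fifth: 9.1 × 1.500⁴ = 46.069px
At 1.571: 9.1 × 1.571⁴ = 55.430px
Difference: 55.430 − 46.069 = 9.361px

9.4px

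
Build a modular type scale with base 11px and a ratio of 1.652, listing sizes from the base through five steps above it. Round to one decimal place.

11.0px, 18.2px, 30.0px, 49.6px, 81.9px, 135.3px

Step 0: 11px
Step 1: 11.0 × 1.652 = 18.2
Step 2: 11.0 × 1.652² = 30.0
Step 3: 11.0 × 1.652³ = 49.6
Step 4: 11.0 × 1.652⁴ = 81.9
Step 5: 11.0 × 1.652⁵ = 135.3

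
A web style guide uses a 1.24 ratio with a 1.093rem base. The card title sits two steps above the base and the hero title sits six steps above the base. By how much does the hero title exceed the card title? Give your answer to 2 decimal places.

2.29rem

Step 2: 1.093 × 1.24² = 1.6806rem
Step 6: 1.093 × 1.24⁶ = 3.9733rem
Difference: 3.9733 − 1.6806 = 2.2927rem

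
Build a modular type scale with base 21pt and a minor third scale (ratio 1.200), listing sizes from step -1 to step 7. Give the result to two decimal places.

Step -1: 21.0 ÷ 1.200 = 17.50
Step 0: 21pt
Step 1: 21.0 × 1.200 = 25.20
Step 2: 21.0 × 1.200² = 30.24
Step 3: 21.0 × 1.200³ = 36.29
Step 4: 21.0 × 1.200⁴ = 43.55
Step 5: 21.0 × 1.200⁵ = 52.25
Step 6: 21.0 × 1.200⁶ = 62.71
Step 7: 21.0 × 1.200⁷ = 75.25

17.50pt, 21.00pt, 25.20pt, 30.24pt, 36.29pt, 43.55pt, 52.25pt, 62.71pt, 75.25pt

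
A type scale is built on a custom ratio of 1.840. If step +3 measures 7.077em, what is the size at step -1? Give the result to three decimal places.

0.617em

Moving from step +3 to step -1 is 4 steps down, so divide by r⁴.
7.077 ÷ 1.840⁴ = 7.077 ÷ 11.46229 ≈ 0.617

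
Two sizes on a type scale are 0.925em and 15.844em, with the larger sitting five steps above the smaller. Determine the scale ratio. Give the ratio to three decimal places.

The ratio satisfies 0.925 × r⁵ = 15.844, so r = (15.844 / 0.925)^(1/5).
r = 17.1286^(1/5) ≈ 1.7650

1.765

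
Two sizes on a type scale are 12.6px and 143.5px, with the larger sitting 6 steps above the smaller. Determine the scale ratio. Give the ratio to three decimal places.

The ratio satisfies 12.6 × r⁶ = 143.5, so r = (143.5 / 12.6)^(1/6).
r = 11.3889^(1/6) ≈ 1.5000

1.500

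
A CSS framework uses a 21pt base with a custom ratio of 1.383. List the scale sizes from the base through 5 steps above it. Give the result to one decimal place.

Step 0: 21pt
Step 1: 21.0 × 1.383 = 29.0
Step 2: 21.0 × 1.383² = 40.2
Step 3: 21.0 × 1.383³ = 55.6
Step 4: 21.0 × 1.383⁴ = 76.8
Step 5: 21.0 × 1.383⁵ = 106.3

21.0pt, 29.0pt, 40.2pt, 55.6pt, 76.8pt, 106.3pt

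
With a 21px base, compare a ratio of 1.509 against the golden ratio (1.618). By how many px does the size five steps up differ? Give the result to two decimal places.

At 1.509: 21.0 × 1.509⁵ = 164.3106px
Golden ratio: 21.0 × 1.618⁵ = 232.8691px
Difference: 232.8691 − 164.3106 = 68.5585px

68.56px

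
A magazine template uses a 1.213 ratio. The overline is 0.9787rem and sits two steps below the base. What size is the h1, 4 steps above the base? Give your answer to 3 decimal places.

3.118rem

0.9787 × 1.213⁶ = 0.9787 × 3.18541 ≈ 3.118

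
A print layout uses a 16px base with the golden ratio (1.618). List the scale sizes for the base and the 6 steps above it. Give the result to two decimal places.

Step 0: 16px
Step 1: 16.0 × 1.618 = 25.89
Step 2: 16.0 × 1.618² = 41.89
Step 3: 16.0 × 1.618³ = 67.77
Step 4: 16.0 × 1.618⁴ = 109.66
Step 5: 16.0 × 1.618⁵ = 177.42
Step 6: 16.0 × 1.618⁶ = 287.07

16.00px, 25.89px, 41.89px, 67.77px, 109.66px, 177.42px, 287.07px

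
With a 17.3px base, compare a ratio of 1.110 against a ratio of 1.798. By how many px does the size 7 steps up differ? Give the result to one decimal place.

1015.0px

At 1.110: 17.3 × 1.110⁷ = 35.918px
At 1.798: 17.3 × 1.798⁷ = 1050.930px
Difference: 1050.930 − 35.918 = 1015.012px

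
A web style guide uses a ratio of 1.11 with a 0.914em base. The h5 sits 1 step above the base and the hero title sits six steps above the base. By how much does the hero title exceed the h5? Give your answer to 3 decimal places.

Step 1: 0.914 × 1.11 = 1.01454em
Step 6: 0.914 × 1.11⁶ = 1.70956em
Difference: 1.70956 − 1.01454 = 0.69502em

0.695em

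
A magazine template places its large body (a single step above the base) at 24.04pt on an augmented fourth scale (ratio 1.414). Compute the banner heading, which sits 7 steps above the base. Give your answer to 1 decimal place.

Moving from step +1 to step +7 is 6 steps up, so multiply by r⁶.
24.04 × 1.414⁶ = 24.04 × 7.99275 ≈ 192.146

192.1pt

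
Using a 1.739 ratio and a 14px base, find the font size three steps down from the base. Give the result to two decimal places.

Each step on a modular scale multiplies by the ratio, so the size n steps from the base is base × ratioⁿ.
14.0 ÷ 1.739³ = 14.0 ÷ 5.25895 ≈ 2.66

2.66px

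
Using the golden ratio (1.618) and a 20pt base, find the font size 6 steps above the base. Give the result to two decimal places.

A modular type scale is a geometric sequence: sizeₙ = base × rⁿ.
20.0 × 1.618⁶ = 20.0 × 17.94201 ≈ 358.84

358.84pt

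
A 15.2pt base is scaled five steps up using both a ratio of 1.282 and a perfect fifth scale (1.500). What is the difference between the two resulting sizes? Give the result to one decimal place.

At 1.282: 15.2 × 1.282⁵ = 52.636pt
Perfect fifth: 15.2 × 1.500⁵ = 115.425pt
Difference: 115.425 − 52.636 = 62.789pt

62.8pt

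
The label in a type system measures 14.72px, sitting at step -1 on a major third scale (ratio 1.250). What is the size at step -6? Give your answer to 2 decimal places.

4.82px

14.72 ÷ 1.250⁵ = 14.72 ÷ 3.05176 ≈ 4.823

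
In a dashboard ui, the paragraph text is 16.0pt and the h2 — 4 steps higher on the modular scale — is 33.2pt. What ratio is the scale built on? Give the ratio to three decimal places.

1.200

The ratio satisfies 16.0 × r⁴ = 33.2, so r = (33.2 / 16.0)^(1/4).
r = 2.0750^(1/4) ≈ 1.2002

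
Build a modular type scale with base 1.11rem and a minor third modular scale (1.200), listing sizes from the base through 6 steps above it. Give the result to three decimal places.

1.110rem, 1.332rem, 1.598rem, 1.918rem, 2.302rem, 2.762rem, 3.314rem

Step 0: 1.11rem
Step 1: 1.11 × 1.200 = 1.332
Step 2: 1.11 × 1.200² = 1.598
Step 3: 1.11 × 1.200³ = 1.918
Step 4: 1.11 × 1.200⁴ = 2.302
Step 5: 1.11 × 1.200⁵ = 2.762
Step 6: 1.11 × 1.200⁶ = 3.314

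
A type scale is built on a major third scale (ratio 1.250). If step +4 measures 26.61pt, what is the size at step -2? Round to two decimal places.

26.61 ÷ 1.250⁶ = 26.61 ÷ 3.81470 ≈ 6.976

6.98pt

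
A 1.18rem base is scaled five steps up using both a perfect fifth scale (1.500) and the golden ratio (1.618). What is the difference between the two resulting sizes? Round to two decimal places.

4.12rem

Perfect fifth: 1.18 × 1.500⁵ = 8.9606rem
Golden ratio: 1.18 × 1.618⁵ = 13.0850rem
Difference: 13.0850 − 8.9606 = 4.1244rem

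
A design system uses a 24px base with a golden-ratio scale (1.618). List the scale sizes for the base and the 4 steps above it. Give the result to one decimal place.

24.0px, 38.8px, 62.8px, 101.7px, 164.5px

Step 0: 24px
Step 1: 24.0 × 1.618 = 38.8
Step 2: 24.0 × 1.618² = 62.8
Step 3: 24.0 × 1.618³ = 101.7
Step 4: 24.0 × 1.618⁴ = 164.5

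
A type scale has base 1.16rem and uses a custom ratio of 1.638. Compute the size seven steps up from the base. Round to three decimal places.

36.699rem

1.16 × 1.638⁷ = 1.16 × 31.63714 ≈ 36.699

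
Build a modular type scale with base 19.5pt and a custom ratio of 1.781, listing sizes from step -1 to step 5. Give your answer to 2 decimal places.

10.95pt, 19.50pt, 34.73pt, 61.85pt, 110.16pt, 196.20pt, 349.43pt

Step -1: 19.5 ÷ 1.781 = 10.95
Step 0: 19.5pt
Step 1: 19.5 × 1.781 = 34.73
Step 2: 19.5 × 1.781² = 61.85
Step 3: 19.5 × 1.781³ = 110.16
Step 4: 19.5 × 1.781⁴ = 196.20
Step 5: 19.5 × 1.781⁵ = 349.43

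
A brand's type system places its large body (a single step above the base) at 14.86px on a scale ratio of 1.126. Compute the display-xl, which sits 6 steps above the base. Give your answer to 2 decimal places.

Moving from step +1 to step +6 is 5 steps up, so multiply by r⁵.
14.86 × 1.126⁵ = 14.86 × 1.81006 ≈ 26.897

26.90px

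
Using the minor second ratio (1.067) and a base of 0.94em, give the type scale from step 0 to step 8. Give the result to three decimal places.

Step 0: 0.94em
Step 1: 0.94 × 1.067 = 1.003
Step 2: 0.94 × 1.067² = 1.070
Step 3: 0.94 × 1.067³ = 1.142
Step 4: 0.94 × 1.067⁴ = 1.218
Step 5: 0.94 × 1.067⁵ = 1.300
Step 6: 0.94 × 1.067⁶ = 1.387
Step 7: 0.94 × 1.067⁷ = 1.480
Step 8: 0.94 × 1.067⁸ = 1.579

0.940em, 1.003em, 1.070em, 1.142em, 1.218em, 1.300em, 1.387em, 1.480em, 1.579em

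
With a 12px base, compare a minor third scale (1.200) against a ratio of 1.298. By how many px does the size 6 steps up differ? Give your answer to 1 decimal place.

Minor third: 12.0 × 1.200⁶ = 35.832px
At 1.298: 12.0 × 1.298⁶ = 57.389px
Difference: 57.389 − 35.832 = 21.557px

21.6px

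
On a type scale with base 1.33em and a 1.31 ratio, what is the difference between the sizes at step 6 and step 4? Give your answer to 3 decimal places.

Step 4: 1.33 × 1.31⁴ = 3.91685em
Step 6: 1.33 × 1.31⁶ = 6.72170em
Difference: 6.72170 − 3.91685 = 2.80485em

2.805em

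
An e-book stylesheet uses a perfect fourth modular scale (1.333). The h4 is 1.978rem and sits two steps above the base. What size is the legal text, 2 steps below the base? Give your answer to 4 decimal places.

0.6265rem

Moving from step +2 to step -2 is 4 steps down, so divide by r⁴.
1.978 ÷ 1.333⁴ = 1.978 ÷ 3.15733 ≈ 0.6265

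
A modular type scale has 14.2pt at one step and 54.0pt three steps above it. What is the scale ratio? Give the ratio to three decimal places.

1.561

The ratio satisfies 14.2 × r³ = 54.0, so r = (54.0 / 14.2)^(1/3).
r = 3.8028^(1/3) ≈ 1.5609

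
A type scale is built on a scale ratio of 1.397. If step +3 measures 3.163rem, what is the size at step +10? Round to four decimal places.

32.8454rem

Moving from step +3 to step +10 is 7 steps up, so multiply by r⁷.
3.163 × 1.397⁷ = 3.163 × 10.38424 ≈ 32.8454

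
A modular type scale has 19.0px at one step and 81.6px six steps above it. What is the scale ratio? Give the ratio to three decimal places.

1.275

r⁶ = 81.6 / 19.0, so r = (81.6/19.0)^(1/6).
r = 4.2947^(1/6) ≈ 1.2749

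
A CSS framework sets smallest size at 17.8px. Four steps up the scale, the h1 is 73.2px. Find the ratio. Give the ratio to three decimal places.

The ratio satisfies 17.8 × r⁴ = 73.2, so r = (73.2 / 17.8)^(1/4).
r = 4.1124^(1/4) ≈ 1.4240

1.424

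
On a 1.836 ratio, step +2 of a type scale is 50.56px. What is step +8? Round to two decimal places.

1936.61px

The gap is 8 − (2) = 6 steps, so the factor is 1.836^6.
50.56 × 1.836⁶ = 50.56 × 38.30329 ≈ 1936.614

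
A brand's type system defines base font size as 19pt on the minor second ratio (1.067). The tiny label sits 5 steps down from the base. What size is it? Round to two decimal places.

Every step multiplies by the scale ratio.
19.0 ÷ 1.067⁵ = 19.0 ÷ 1.38300 ≈ 13.74

13.74pt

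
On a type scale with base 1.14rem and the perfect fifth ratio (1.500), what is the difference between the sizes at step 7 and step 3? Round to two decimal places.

Step 3: 1.14 × 1.500³ = 3.8475rem
Step 7: 1.14 × 1.500⁷ = 19.4780rem
Difference: 19.4780 − 3.8475 = 15.6305rem

15.63rem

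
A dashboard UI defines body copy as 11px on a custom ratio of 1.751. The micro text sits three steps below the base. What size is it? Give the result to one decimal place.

11.0 ÷ 1.751³ = 11.0 ÷ 5.36857 ≈ 2.05

2.0px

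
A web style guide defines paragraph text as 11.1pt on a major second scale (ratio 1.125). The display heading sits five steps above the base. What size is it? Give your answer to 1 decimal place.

11.1 × 1.125⁵ = 11.1 × 1.80203 ≈ 20.00

20.0pt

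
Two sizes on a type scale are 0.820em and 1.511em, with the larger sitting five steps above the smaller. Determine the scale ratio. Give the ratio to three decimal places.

1.130

The ratio satisfies 0.820 × r⁵ = 1.511, so r = (1.511 / 0.820)^(1/5).
r = 1.8427^(1/5) ≈ 1.1300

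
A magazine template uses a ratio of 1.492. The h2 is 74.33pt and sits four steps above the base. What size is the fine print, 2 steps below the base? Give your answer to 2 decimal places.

6.74pt

74.33 ÷ 1.492⁶ = 74.33 ÷ 11.03095 ≈ 6.738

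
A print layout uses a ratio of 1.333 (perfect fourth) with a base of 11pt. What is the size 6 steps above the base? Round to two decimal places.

61.71pt

Each step on a modular scale multiplies by the ratio, so the size n steps from the base is base × ratioⁿ.
11.0 × 1.333⁶ = 11.0 × 5.61023 ≈ 61.71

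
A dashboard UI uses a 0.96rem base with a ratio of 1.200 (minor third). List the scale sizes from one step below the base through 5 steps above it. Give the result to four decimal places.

0.8000rem, 0.9600rem, 1.1520rem, 1.3824rem, 1.6589rem, 1.9907rem, 2.3888rem

Step -1: 0.96 ÷ 1.200 = 0.8000
Step 0: 0.96rem
Step 1: 0.96 × 1.200 = 1.1520
Step 2: 0.96 × 1.200² = 1.3824
Step 3: 0.96 × 1.200³ = 1.6589
Step 4: 0.96 × 1.200⁴ = 1.9907
Step 5: 0.96 × 1.200⁵ = 2.3888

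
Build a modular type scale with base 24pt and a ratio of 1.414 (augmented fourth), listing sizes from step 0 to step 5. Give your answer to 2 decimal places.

24.00pt, 33.94pt, 47.99pt, 67.85pt, 95.94pt, 135.66pt

Step 0: 24pt
Step 1: 24.0 × 1.414 = 33.94
Step 2: 24.0 × 1.414² = 47.99
Step 3: 24.0 × 1.414³ = 67.85
Step 4: 24.0 × 1.414⁴ = 95.94
Step 5: 24.0 × 1.414⁵ = 135.66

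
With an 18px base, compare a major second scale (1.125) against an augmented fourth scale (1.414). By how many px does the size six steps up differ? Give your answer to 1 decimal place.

Major second: 18.0 × 1.125⁶ = 36.491px
Augmented fourth: 18.0 × 1.414⁶ = 143.870px
Difference: 143.870 − 36.491 = 107.379px

107.4px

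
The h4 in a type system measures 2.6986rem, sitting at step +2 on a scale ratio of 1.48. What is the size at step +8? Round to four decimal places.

28.3602rem

2.6986 × 1.48⁶ = 2.6986 × 10.50922 ≈ 28.3602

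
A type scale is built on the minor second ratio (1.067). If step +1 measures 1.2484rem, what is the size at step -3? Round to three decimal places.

0.963rem

The gap is -3 − (1) = -4 steps, so the factor is 1.067^-4.
1.2484 ÷ 1.067⁴ = 1.2484 ÷ 1.29616 ≈ 0.963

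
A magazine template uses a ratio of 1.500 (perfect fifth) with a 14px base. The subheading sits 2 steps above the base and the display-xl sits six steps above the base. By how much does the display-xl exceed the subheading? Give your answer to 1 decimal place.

128.0px

Step 2: 14.0 × 1.500² = 31.500px
Step 6: 14.0 × 1.500⁶ = 159.469px
Difference: 159.469 − 31.500 = 127.969px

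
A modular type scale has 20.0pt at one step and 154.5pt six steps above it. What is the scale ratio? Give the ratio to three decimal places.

1.406

The ratio satisfies 20.0 × r⁶ = 154.5, so r = (154.5 / 20.0)^(1/6).
r = 7.7250^(1/6) ≈ 1.4060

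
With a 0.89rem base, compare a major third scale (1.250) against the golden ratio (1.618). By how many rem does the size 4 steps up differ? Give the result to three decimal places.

Major third: 0.89 × 1.250⁴ = 2.17285rem
Golden ratio: 0.89 × 1.618⁴ = 6.09964rem
Difference: 6.09964 − 2.17285 = 3.92679rem

3.927rem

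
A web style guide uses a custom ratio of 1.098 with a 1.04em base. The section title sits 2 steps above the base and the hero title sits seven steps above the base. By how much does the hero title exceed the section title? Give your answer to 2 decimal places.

Step 2: 1.04 × 1.098² = 1.2538em
Step 7: 1.04 × 1.098⁷ = 2.0010em
Difference: 2.0010 − 1.2538 = 0.7472em

0.75em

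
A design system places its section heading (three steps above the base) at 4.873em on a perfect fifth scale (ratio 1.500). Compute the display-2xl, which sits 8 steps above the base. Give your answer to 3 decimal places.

4.873 × 1.500⁵ = 4.873 × 7.59375 ≈ 37.004

37.004em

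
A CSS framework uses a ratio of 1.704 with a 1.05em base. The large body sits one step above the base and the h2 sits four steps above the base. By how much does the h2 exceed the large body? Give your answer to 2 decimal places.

7.06em

Step 1: 1.05 × 1.704 = 1.7892em
Step 4: 1.05 × 1.704⁴ = 8.8525em
Difference: 8.8525 − 1.7892 = 7.0633em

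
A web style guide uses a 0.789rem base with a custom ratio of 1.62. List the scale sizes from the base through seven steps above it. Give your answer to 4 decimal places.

Step 0: 0.789rem
Step 1: 0.789 × 1.62 = 1.2782
Step 2: 0.789 × 1.62² = 2.0707
Step 3: 0.789 × 1.62³ = 3.3545
Step 4: 0.789 × 1.62⁴ = 5.4342
Step 5: 0.789 × 1.62⁵ = 8.8034
Step 6: 0.789 × 1.62⁶ = 14.2616
Step 7: 0.789 × 1.62⁷ = 23.1037

0.7890rem, 1.2782rem, 2.0707rem, 3.3545rem, 5.4342rem, 8.8034rem, 14.2616rem, 23.1037rem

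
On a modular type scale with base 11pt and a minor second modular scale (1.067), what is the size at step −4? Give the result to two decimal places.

11.0 ÷ 1.067⁴ = 11.0 ÷ 1.29616 ≈ 8.49

8.49pt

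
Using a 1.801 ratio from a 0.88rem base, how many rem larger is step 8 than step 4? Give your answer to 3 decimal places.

88.149rem

Step 4: 0.88 × 1.801⁴ = 9.25843rem
Step 8: 0.88 × 1.801⁸ = 97.40749rem
Difference: 97.40749 − 9.25843 = 88.14906rem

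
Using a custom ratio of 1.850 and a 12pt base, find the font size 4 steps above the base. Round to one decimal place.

Each step on a modular scale multiplies by the ratio, so the size n steps from the base is base × ratioⁿ.
12.0 × 1.850⁴ = 12.0 × 11.71351 ≈ 140.56

140.6pt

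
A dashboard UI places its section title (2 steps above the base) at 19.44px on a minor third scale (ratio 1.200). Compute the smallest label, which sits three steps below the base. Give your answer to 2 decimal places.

19.44 ÷ 1.200⁵ = 19.44 ÷ 2.48832 ≈ 7.813

7.81px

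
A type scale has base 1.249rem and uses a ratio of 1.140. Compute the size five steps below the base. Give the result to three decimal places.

Every step multiplies by the scale ratio.
1.249 ÷ 1.140⁵ = 1.249 ÷ 1.92541 ≈ 0.649

0.649rem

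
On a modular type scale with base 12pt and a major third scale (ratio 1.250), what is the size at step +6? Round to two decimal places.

45.78pt

Every step multiplies by the scale ratio.
12.0 × 1.250⁶ = 12.0 × 3.81470 ≈ 45.78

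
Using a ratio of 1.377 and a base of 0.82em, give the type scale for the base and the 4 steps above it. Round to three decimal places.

Step 0: 0.82em
Step 1: 0.82 × 1.377 = 1.129
Step 2: 0.82 × 1.377² = 1.555
Step 3: 0.82 × 1.377³ = 2.141
Step 4: 0.82 × 1.377⁴ = 2.948

0.820em, 1.129em, 1.555em, 2.141em, 2.948em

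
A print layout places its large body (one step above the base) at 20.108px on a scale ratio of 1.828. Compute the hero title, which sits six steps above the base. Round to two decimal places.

410.44px

20.108 × 1.828⁵ = 20.108 × 20.41178 ≈ 410.440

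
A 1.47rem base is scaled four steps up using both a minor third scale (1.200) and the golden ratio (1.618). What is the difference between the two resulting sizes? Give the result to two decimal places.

Minor third: 1.47 × 1.200⁴ = 3.0482rem
Golden ratio: 1.47 × 1.618⁴ = 10.0747rem
Difference: 10.0747 − 3.0482 = 7.0265rem

7.03rem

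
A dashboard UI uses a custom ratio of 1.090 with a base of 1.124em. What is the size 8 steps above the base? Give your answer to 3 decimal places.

Every step multiplies by the scale ratio.
1.124 × 1.090⁸ = 1.124 × 1.99256 ≈ 2.240

2.240em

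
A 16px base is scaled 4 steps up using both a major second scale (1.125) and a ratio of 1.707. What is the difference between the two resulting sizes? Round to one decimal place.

Major second: 16.0 × 1.125⁴ = 25.629px
At 1.707: 16.0 × 1.707⁴ = 135.848px
Difference: 135.848 − 25.629 = 110.219px

110.2px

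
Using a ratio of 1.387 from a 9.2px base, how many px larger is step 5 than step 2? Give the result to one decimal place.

29.5px

Step 2: 9.2 × 1.387² = 17.699px
Step 5: 9.2 × 1.387⁵ = 47.225px
Difference: 47.225 − 17.699 = 29.526px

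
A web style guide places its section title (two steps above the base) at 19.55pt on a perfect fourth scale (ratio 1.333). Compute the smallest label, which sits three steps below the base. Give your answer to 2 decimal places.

19.55 ÷ 1.333⁵ = 19.55 ÷ 4.20873 ≈ 4.645

4.65pt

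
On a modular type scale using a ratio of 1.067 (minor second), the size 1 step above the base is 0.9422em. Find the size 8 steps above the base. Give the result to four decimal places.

1.4835em

Moving from step +1 to step +8 is 7 steps up, so multiply by r⁷.
0.9422 × 1.067⁷ = 0.9422 × 1.57453 ≈ 1.4835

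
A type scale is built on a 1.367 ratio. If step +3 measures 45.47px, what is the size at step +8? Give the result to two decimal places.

217.05px

Moving from step +3 to step +8 is 5 steps up, so multiply by r⁵.
45.47 × 1.367⁵ = 45.47 × 4.77356 ≈ 217.054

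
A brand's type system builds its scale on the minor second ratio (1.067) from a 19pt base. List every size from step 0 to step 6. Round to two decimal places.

Step 0: 19pt
Step 1: 19.0 × 1.067 = 20.27
Step 2: 19.0 × 1.067² = 21.63
Step 3: 19.0 × 1.067³ = 23.08
Step 4: 19.0 × 1.067⁴ = 24.63
Step 5: 19.0 × 1.067⁵ = 26.28
Step 6: 19.0 × 1.067⁶ = 28.04

19.00pt, 20.27pt, 21.63pt, 23.08pt, 24.63pt, 26.28pt, 28.04pt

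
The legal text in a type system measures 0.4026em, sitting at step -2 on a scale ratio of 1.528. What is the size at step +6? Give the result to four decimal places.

The gap is 6 − (-2) = 8 steps, so the factor is 1.528^8.
0.4026 × 1.528⁸ = 0.4026 × 29.71576 ≈ 11.9636

11.9636em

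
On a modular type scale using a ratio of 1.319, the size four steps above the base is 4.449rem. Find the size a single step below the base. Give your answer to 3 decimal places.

4.449 ÷ 1.319⁵ = 4.449 ÷ 3.99231 ≈ 1.114

1.114rem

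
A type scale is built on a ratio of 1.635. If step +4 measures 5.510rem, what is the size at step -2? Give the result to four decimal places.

0.2884rem

Moving from step +4 to step -2 is 6 steps down, so divide by r⁶.
5.510 ÷ 1.635⁶ = 5.510 ÷ 19.10322 ≈ 0.2884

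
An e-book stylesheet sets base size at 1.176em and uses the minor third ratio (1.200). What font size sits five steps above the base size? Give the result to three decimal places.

2.926em

Every step multiplies by the scale ratio.
1.176 × 1.200⁵ = 1.176 × 2.48832 ≈ 2.926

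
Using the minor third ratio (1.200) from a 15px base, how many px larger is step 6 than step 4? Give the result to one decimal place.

13.7px

Step 4: 15.0 × 1.200⁴ = 31.104px
Step 6: 15.0 × 1.200⁶ = 44.790px
Difference: 44.790 − 31.104 = 13.686px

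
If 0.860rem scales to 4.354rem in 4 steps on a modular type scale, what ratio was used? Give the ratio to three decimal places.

r⁴ = 4.354 / 0.860, so r = (4.354/0.860)^(1/4).
r = 5.0628^(1/4) ≈ 1.5000

1.500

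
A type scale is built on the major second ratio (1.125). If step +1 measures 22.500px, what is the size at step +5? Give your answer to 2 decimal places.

The gap is 5 − (1) = 4 steps, so the factor is 1.125^4.
22.500 × 1.125⁴ = 22.500 × 1.60181 ≈ 36.041

36.04px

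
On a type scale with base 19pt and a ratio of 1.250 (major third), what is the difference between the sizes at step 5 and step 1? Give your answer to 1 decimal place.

Step 1: 19.0 × 1.250 = 23.750pt
Step 5: 19.0 × 1.250⁵ = 57.983pt
Difference: 57.983 − 23.750 = 34.233pt

34.2pt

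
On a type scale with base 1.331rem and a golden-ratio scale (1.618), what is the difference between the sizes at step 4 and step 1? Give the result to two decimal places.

Step 1: 1.331 × 1.618 = 2.1536rem
Step 4: 1.331 × 1.618⁴ = 9.1220rem
Difference: 9.1220 − 2.1536 = 6.9684rem

6.97rem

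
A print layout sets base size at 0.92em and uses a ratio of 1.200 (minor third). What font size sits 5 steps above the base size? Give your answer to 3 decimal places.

2.289em

A modular type scale is a geometric sequence: sizeₙ = base × rⁿ.
0.92 × 1.200⁵ = 0.92 × 2.48832 ≈ 2.289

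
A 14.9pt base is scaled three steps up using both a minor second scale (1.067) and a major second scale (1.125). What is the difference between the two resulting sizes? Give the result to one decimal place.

3.1pt

Minor second: 14.9 × 1.067³ = 18.100pt
Major second: 14.9 × 1.125³ = 21.215pt
Difference: 21.215 − 18.100 = 3.115pt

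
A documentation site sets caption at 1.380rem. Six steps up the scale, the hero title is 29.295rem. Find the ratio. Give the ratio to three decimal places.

r⁶ = 29.295 / 1.380, so r = (29.295/1.380)^(1/6).
r = 21.2283^(1/6) ≈ 1.6640

1.664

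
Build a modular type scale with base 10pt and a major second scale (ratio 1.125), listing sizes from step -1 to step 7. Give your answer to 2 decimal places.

Step -1: 10.0 ÷ 1.125 = 8.89
Step 0: 10pt
Step 1: 10.0 × 1.125 = 11.25
Step 2: 10.0 × 1.125² = 12.66
Step 3: 10.0 × 1.125³ = 14.24
Step 4: 10.0 × 1.125⁴ = 16.02
Step 5: 10.0 × 1.125⁵ = 18.02
Step 6: 10.0 × 1.125⁶ = 20.27
Step 7: 10.0 × 1.125⁷ = 22.81

8.89pt, 10.00pt, 11.25pt, 12.66pt, 14.24pt, 16.02pt, 18.02pt, 20.27pt, 22.81pt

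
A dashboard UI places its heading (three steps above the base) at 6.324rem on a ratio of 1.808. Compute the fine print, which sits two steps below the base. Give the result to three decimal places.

6.324 ÷ 1.808⁵ = 6.324 ÷ 19.31933 ≈ 0.327

0.327rem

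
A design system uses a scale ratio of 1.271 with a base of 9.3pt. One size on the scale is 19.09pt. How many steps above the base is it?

3

1.271ⁿ = 19.09 / 9.3 = 2.0527
n = ln(2.0527) / ln(1.271) = 0.7192 / 0.2398 ≈ 3.00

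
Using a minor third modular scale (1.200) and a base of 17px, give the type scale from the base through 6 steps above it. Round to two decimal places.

17.00px, 20.40px, 24.48px, 29.38px, 35.25px, 42.30px, 50.76px

Step 0: 17px
Step 1: 17.0 × 1.200 = 20.40
Step 2: 17.0 × 1.200² = 24.48
Step 3: 17.0 × 1.200³ = 29.38
Step 4: 17.0 × 1.200⁴ = 35.25
Step 5: 17.0 × 1.200⁵ = 42.30
Step 6: 17.0 × 1.200⁶ = 50.76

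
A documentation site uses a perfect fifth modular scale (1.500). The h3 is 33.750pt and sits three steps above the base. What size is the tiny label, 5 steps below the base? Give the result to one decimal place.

1.3pt

The gap is -5 − (3) = -8 steps, so the factor is 1.500^-8.
33.750 ÷ 1.500⁸ = 33.750 ÷ 25.62891 ≈ 1.317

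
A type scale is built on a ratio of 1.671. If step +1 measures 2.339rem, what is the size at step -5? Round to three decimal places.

2.339 ÷ 1.671⁶ = 2.339 ÷ 21.77001 ≈ 0.107

0.107rem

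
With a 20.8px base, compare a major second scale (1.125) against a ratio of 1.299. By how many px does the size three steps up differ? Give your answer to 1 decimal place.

16.0px

Major second: 20.8 × 1.125³ = 29.616px
At 1.299: 20.8 × 1.299³ = 45.592px
Difference: 45.592 − 29.616 = 15.976px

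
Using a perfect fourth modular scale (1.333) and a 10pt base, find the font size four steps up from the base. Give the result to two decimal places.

A modular type scale is a geometric sequence: sizeₙ = base × rⁿ.
10.0 × 1.333⁴ = 10.0 × 3.15733 ≈ 31.57

31.57pt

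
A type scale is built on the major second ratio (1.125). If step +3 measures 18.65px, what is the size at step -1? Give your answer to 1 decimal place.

11.6px

18.65 ÷ 1.125⁴ = 18.65 ÷ 1.60181 ≈ 11.643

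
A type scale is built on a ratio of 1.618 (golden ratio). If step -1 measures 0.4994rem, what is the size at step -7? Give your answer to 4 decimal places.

0.0278rem

Moving from step -1 to step -7 is 6 steps down, so divide by r⁶.
0.4994 ÷ 1.618⁶ = 0.4994 ÷ 17.94201 ≈ 0.0278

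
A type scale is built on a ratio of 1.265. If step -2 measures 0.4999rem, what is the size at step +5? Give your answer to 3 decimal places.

The gap is 5 − (-2) = 7 steps, so the factor is 1.265^7.
0.4999 × 1.265⁷ = 0.4999 × 5.18363 ≈ 2.591

2.591rem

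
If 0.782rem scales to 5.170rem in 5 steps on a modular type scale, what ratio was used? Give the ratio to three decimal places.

1.459

The ratio satisfies 0.782 × r⁵ = 5.170, so r = (5.170 / 0.782)^(1/5).
r = 6.6113^(1/5) ≈ 1.4590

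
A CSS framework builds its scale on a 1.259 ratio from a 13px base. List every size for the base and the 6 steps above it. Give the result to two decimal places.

Step 0: 13px
Step 1: 13.0 × 1.259 = 16.37
Step 2: 13.0 × 1.259² = 20.61
Step 3: 13.0 × 1.259³ = 25.94
Step 4: 13.0 × 1.259⁴ = 32.66
Step 5: 13.0 × 1.259⁵ = 41.12
Step 6: 13.0 × 1.259⁶ = 51.77

13.00px, 16.37px, 20.61px, 25.94px, 32.66px, 41.12px, 51.77px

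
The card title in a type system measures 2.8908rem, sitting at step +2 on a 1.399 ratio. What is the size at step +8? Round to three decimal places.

The gap is 8 − (2) = 6 steps, so the factor is 1.399^6.
2.8908 × 1.399⁶ = 2.8908 × 7.49732 ≈ 21.673

21.673rem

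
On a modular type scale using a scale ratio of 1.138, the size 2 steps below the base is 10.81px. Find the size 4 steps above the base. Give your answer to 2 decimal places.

23.48px

10.81 × 1.138⁶ = 10.81 × 2.17197 ≈ 23.479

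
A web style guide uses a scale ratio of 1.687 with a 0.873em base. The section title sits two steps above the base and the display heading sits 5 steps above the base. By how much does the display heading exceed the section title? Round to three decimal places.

9.444em

Step 2: 0.873 × 1.687² = 2.48453em
Step 5: 0.873 × 1.687⁵ = 11.92860em
Difference: 11.92860 − 2.48453 = 9.44407em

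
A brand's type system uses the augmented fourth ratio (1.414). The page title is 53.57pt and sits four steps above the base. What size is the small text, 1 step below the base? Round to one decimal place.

53.57 ÷ 1.414⁵ = 53.57 ÷ 5.65258 ≈ 9.477

9.5pt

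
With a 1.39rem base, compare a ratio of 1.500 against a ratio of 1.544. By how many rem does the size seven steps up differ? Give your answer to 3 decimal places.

5.327rem

At 1.500: 1.39 × 1.500⁷ = 23.74945rem
At 1.544: 1.39 × 1.544⁷ = 29.07675rem
Difference: 29.07675 − 23.74945 = 5.32730rem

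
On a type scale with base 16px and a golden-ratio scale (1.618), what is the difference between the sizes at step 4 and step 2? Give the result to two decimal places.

Step 2: 16.0 × 1.618² = 41.8868px
Step 4: 16.0 × 1.618⁴ = 109.6564px
Difference: 109.6564 − 41.8868 = 67.7696px

67.77px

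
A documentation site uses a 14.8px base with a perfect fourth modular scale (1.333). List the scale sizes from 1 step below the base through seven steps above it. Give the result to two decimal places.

Step -1: 14.8 ÷ 1.333 = 11.10
Step 0: 14.8px
Step 1: 14.8 × 1.333 = 19.73
Step 2: 14.8 × 1.333² = 26.30
Step 3: 14.8 × 1.333³ = 35.06
Step 4: 14.8 × 1.333⁴ = 46.73
Step 5: 14.8 × 1.333⁵ = 62.29
Step 6: 14.8 × 1.333⁶ = 83.03
Step 7: 14.8 × 1.333⁷ = 110.68

11.10px, 14.80px, 19.73px, 26.30px, 35.06px, 46.73px, 62.29px, 83.03px, 110.68px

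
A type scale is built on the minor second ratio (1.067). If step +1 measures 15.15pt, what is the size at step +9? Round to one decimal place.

25.5pt

15.15 × 1.067⁸ = 15.15 × 1.68002 ≈ 25.452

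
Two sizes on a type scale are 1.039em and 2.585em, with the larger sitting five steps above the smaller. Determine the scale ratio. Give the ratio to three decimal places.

r⁵ = 2.585 / 1.039, so r = (2.585/1.039)^(1/5).
r = 2.4880^(1/5) ≈ 1.2000

1.200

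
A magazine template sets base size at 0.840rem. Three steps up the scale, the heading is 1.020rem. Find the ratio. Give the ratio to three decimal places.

1.067

r³ = 1.020 / 0.840, so r = (1.020/0.840)^(1/3).
r = 1.2143^(1/3) ≈ 1.0669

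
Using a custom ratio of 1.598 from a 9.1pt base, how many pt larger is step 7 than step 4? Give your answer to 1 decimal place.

182.8pt

Step 4: 9.1 × 1.598⁴ = 59.340pt
Step 7: 9.1 × 1.598⁷ = 242.147pt
Difference: 242.147 − 59.340 = 182.807pt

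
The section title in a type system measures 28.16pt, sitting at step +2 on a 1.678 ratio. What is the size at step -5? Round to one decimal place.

Moving from step +2 to step -5 is 7 steps down, so divide by r⁷.
28.16 ÷ 1.678⁷ = 28.16 ÷ 37.45792 ≈ 0.752

0.8pt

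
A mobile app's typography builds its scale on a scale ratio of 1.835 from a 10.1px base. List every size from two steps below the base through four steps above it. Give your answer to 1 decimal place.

Step -2: 10.1 ÷ 1.835² = 3.0
Step -1: 10.1 ÷ 1.835 = 5.5
Step 0: 10.1px
Step 1: 10.1 × 1.835 = 18.5
Step 2: 10.1 × 1.835² = 34.0
Step 3: 10.1 × 1.835³ = 62.4
Step 4: 10.1 × 1.835⁴ = 114.5

3.0px, 5.5px, 10.1px, 18.5px, 34.0px, 62.4px, 114.5px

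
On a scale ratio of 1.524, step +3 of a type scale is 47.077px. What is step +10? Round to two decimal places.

898.88px

47.077 × 1.524⁷ = 47.077 × 19.09391 ≈ 898.884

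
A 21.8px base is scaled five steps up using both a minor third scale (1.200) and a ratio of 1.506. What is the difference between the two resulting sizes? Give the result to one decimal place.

Minor third: 21.8 × 1.200⁵ = 54.245px
At 1.506: 21.8 × 1.506⁵ = 168.881px
Difference: 168.881 − 54.245 = 114.636px

114.6px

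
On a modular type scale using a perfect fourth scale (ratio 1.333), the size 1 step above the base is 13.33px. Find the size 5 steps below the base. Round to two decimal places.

2.38px

13.33 ÷ 1.333⁶ = 13.33 ÷ 5.61023 ≈ 2.376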